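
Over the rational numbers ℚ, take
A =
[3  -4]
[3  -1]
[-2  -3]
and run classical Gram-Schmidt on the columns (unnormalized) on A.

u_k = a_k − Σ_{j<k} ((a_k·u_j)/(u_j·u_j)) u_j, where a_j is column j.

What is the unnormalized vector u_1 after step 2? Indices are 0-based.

u_1 = (-61/22, 5/22, -42/11)

Step 1: u_0 = a_0 = (3, 3, -2).
Step 2: u_1 = a_1 − (-9/22)·u_0 = (-61/22, 5/22, -42/11).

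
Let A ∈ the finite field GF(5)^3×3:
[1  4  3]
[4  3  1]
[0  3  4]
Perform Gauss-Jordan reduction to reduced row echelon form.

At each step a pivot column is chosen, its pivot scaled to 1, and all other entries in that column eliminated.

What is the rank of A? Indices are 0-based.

rank = 3

[1] R0 /= 1  ⇒  (1, 4, 3)
     R1 -= 4·R0  ⇒  (0, 2, 4)
[2] R1 /= 2  ⇒  (0, 1, 2)
     R0 -= 4·R1  ⇒  (1, 0, 0)
     R2 -= 3·R1  ⇒  (0, 0, 3)
[3] R2 /= 3  ⇒  (0, 0, 1)
     R1 -= 2·R2  ⇒  (0, 1, 0)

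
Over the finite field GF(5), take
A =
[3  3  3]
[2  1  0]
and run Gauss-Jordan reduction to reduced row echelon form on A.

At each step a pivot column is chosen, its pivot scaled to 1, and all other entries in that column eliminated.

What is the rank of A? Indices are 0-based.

step 1: normalize row 0 (÷3) = (1, 1, 1)
  row 1: subtract 2×row0 = (0, 4, 3)
step 2: normalize row 1 (÷4) = (0, 1, 2)
  row 0: subtract 1×row1 = (1, 0, 4)

rank = 2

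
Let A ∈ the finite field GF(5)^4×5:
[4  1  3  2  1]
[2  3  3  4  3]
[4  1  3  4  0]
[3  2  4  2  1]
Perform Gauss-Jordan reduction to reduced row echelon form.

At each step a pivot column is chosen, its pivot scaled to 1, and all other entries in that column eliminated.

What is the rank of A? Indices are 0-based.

rank = 3

[1] R0 /= 4  ⇒  (1, 4, 2, 3, 4)
     R1 -= 2·R0  ⇒  (0, 0, 4, 3, 0)
     R2 -= 4·R0  ⇒  (0, 0, 0, 2, 4)
     R3 -= 3·R0  ⇒  (0, 0, 3, 3, 4)
column 1 empty below row 1
[2] R1 /= 4  ⇒  (0, 0, 1, 2, 0)
     R0 -= 2·R1  ⇒  (1, 4, 0, 4, 4)
     R3 -= 3·R1  ⇒  (0, 0, 0, 2, 4)
[3] R2 /= 2  ⇒  (0, 0, 0, 1, 2)
     R0 -= 4·R2  ⇒  (1, 4, 0, 0, 1)
     R1 -= 2·R2  ⇒  (0, 0, 1, 0, 1)
     R3 -= 2·R2  ⇒  (0, 0, 0, 0, 0)
column 4 empty below row 3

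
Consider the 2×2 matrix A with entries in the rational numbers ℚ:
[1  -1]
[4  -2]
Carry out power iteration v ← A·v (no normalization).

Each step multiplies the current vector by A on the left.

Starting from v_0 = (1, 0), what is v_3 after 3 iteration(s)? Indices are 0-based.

v_0 = (1, 0).
v_1 = A·v_0 = (1, 4).
v_2 = A·v_1 = (-3, -4).
v_3 = A·v_2 = (1, -4).

v_3 = (1, -4)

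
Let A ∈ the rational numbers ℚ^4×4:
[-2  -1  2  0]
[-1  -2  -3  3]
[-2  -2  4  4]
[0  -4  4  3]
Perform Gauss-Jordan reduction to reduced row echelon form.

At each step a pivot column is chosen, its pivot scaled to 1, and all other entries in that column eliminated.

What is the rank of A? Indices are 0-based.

pivot(0,0)=-2: scale R0 → (1, 1/2, -1, 0)
  clear (1,0): R1 −= (-1)R0 → (0, -3/2, -4, 3)
  clear (2,0): R2 −= (-2)R0 → (0, -1, 2, 4)
pivot(1,1)=-3/2: scale R1 → (0, 1, 8/3, -2)
  clear (0,1): R0 −= (1/2)R1 → (1, 0, -7/3, 1)
  clear (2,1): R2 −= (-1)R1 → (0, 0, 14/3, 2)
  clear (3,1): R3 −= (-4)R1 → (0, 0, 44/3, -5)
pivot(2,2)=14/3: scale R2 → (0, 0, 1, 3/7)
  clear (0,2): R0 −= (-7/3)R2 → (1, 0, 0, 2)
  clear (1,2): R1 −= (8/3)R2 → (0, 1, 0, -22/7)
  clear (3,2): R3 −= (44/3)R2 → (0, 0, 0, -79/7)
pivot(3,3)=-79/7: scale R3 → (0, 0, 0, 1)
  clear (0,3): R0 −= (2)R3 → (1, 0, 0, 0)
  clear (1,3): R1 −= (-22/7)R3 → (0, 1, 0, 0)
  clear (2,3): R2 −= (3/7)R3 → (0, 0, 1, 0)

rank = 4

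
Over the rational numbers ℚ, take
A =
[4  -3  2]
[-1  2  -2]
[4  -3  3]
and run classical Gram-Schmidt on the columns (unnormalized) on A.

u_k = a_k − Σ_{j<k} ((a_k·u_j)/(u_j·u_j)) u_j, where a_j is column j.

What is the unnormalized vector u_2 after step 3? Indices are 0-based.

u_2 = (-1/2, 0, 1/2)

Step 1: u_0 = a_0 = (4, -1, 4).
Step 2: u_1 = a_1 − (-26/33)·u_0 = (5/33, 40/33, 5/33).
Step 3: u_2 = a_2 − (2/3)·u_0 − (-11/10)·u_1 = (-1/2, 0, 1/2).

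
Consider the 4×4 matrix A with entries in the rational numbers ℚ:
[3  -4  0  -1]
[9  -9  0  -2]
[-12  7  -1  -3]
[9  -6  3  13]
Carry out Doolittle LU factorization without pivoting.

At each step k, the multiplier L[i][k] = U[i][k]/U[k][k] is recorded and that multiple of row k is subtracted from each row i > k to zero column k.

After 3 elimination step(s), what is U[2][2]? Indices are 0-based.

k=0: U[0][0]=3
  eliminate (1,0): mult=3, new row 1: (0, 3, 0, 1); set L[1][0]=3
  eliminate (2,0): mult=-4, new row 2: (0, -9, -1, -7); set L[2][0]=-4
  eliminate (3,0): mult=3, new row 3: (0, 6, 3, 16); set L[3][0]=3
k=1: U[1][1]=3
  eliminate (2,1): mult=-3, new row 2: (0, 0, -1, -4); set L[2][1]=-3
  eliminate (3,1): mult=2, new row 3: (0, 0, 3, 14); set L[3][1]=2
k=2: U[2][2]=-1
  eliminate (3,2): mult=-3, new row 3: (0, 0, 0, 2); set L[3][2]=-3

U[2][2] = -1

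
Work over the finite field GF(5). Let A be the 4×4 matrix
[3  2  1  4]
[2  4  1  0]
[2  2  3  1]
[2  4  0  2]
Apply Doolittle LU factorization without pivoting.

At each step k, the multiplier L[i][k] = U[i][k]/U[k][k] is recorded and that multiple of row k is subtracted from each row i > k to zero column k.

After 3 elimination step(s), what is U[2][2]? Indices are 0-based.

Step 1: pivot at (0,0) is 3.
  row1 ← row1 − (4)·row0  ⇒  L[1][0]=4, U row1=(0, 1, 2, 4)
  row2 ← row2 − (4)·row0  ⇒  L[2][0]=4, U row2=(0, 4, 4, 0)
  row3 ← row3 − (4)·row0  ⇒  L[3][0]=4, U row3=(0, 1, 1, 1)
Step 2: pivot at (1,1) is 1.
  row2 ← row2 − (4)·row1  ⇒  L[2][1]=4, U row2=(0, 0, 1, 4)
  row3 ← row3 − (1)·row1  ⇒  L[3][1]=1, U row3=(0, 0, 4, 2)
Step 3: pivot at (2,2) is 1.
  row3 ← row3 − (4)·row2  ⇒  L[3][2]=4, U row3=(0, 0, 0, 1)

U[2][2] = 1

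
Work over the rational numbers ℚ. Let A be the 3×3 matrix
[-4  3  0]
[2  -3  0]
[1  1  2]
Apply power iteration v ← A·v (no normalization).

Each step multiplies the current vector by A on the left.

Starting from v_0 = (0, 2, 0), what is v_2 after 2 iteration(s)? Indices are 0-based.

v_2 = (-42, 30, 4)

v_0 = (0, 2, 0).
v_1 = A·v_0 = (6, -6, 2).
v_2 = A·v_1 = (-42, 30, 4).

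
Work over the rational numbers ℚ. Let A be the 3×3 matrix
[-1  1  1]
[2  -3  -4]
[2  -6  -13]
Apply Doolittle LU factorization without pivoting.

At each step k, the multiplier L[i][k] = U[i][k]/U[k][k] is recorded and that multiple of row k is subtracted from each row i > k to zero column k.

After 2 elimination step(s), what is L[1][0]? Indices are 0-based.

Step 1: pivot at (0,0) is -1.
  row1 ← row1 − (-2)·row0  ⇒  L[1][0]=-2, U row1=(0, -1, -2)
  row2 ← row2 − (-2)·row0  ⇒  L[2][0]=-2, U row2=(0, -4, -11)
Step 2: pivot at (1,1) is -1.
  row2 ← row2 − (4)·row1  ⇒  L[2][1]=4, U row2=(0, 0, -3)

L[1][0] = -2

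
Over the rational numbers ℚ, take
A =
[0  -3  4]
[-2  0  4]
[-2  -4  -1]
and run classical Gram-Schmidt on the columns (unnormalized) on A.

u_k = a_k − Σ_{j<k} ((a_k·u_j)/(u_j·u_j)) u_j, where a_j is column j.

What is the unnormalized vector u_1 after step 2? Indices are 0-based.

Step 1: u_0 = a_0 = (0, -2, -2).
Step 2: u_1 = a_1 − (1)·u_0 = (-3, 2, -2).

u_1 = (-3, 2, -2)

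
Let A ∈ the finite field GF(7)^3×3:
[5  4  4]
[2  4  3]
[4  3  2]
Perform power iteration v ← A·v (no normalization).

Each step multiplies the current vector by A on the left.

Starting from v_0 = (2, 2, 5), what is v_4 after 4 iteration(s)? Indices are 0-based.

v_0 = (2, 2, 5).
v_1 = A·v_0 = (3, 6, 3).
v_2 = A·v_1 = (2, 4, 1).
v_3 = A·v_2 = (2, 2, 1).
v_4 = A·v_3 = (1, 1, 2).

v_4 = (1, 1, 2)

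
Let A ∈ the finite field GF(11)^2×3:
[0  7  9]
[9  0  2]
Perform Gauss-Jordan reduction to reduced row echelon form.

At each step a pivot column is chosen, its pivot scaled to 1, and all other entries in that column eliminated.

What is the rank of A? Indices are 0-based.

rank = 2

[1] R0 <-> R1
[1] R0 /= 9  ⇒  (1, 0, 10)
[2] R1 /= 7  ⇒  (0, 1, 6)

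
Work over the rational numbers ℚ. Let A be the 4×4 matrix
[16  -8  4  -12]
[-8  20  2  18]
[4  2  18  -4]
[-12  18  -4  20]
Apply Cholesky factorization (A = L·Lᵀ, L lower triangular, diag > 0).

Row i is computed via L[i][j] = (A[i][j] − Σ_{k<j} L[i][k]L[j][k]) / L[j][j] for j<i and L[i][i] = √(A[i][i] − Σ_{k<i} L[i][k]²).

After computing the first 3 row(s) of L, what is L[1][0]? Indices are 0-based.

Step 1: L[0][0] = √(16) = 4.
  L[1][0] = (-8) / L[0][0] = -2.
Step 2: L[1][1] = √(16) = 4.
  L[2][0] = (4) / L[0][0] = 1.
  L[2][1] = (4) / L[1][1] = 1.
Step 3: L[2][2] = √(16) = 4.

L[1][0] = -2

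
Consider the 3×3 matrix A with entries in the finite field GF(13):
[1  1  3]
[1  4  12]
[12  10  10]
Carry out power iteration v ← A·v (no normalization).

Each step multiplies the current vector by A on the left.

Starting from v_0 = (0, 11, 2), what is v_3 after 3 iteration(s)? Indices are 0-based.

v_3 = (10, 6, 10)

v_0 = (0, 11, 2).
v_1 = A·v_0 = (4, 3, 0).
v_2 = A·v_1 = (7, 3, 0).
v_3 = A·v_2 = (10, 6, 10).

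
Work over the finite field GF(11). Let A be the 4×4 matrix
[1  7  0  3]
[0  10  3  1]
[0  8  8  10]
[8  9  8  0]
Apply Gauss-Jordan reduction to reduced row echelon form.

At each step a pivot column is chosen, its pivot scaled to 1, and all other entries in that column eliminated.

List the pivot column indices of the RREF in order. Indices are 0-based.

pivot columns: 0, 1, 2, 3

pivot(0,0)=1: scale R0 → (1, 7, 0, 3)
  clear (3,0): R3 −= (8)R0 → (0, 8, 8, 9)
pivot(1,1)=10: scale R1 → (0, 1, 8, 10)
  clear (0,1): R0 −= (7)R1 → (1, 0, 10, 10)
  clear (2,1): R2 −= (8)R1 → (0, 0, 10, 7)
  clear (3,1): R3 −= (8)R1 → (0, 0, 10, 6)
pivot(2,2)=10: scale R2 → (0, 0, 1, 4)
  clear (0,2): R0 −= (10)R2 → (1, 0, 0, 3)
  clear (1,2): R1 −= (8)R2 → (0, 1, 0, 0)
  clear (3,2): R3 −= (10)R2 → (0, 0, 0, 10)
pivot(3,3)=10: scale R3 → (0, 0, 0, 1)
  clear (0,3): R0 −= (3)R3 → (1, 0, 0, 0)
  clear (2,3): R2 −= (4)R3 → (0, 0, 1, 0)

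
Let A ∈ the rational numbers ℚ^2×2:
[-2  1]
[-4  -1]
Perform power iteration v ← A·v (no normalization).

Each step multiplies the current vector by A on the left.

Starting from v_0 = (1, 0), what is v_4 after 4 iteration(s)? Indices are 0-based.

v_4 = (-36, -36)

v_0 = (1, 0).
v_1 = A·v_0 = (-2, -4).
v_2 = A·v_1 = (0, 12).
v_3 = A·v_2 = (12, -12).
v_4 = A·v_3 = (-36, -36).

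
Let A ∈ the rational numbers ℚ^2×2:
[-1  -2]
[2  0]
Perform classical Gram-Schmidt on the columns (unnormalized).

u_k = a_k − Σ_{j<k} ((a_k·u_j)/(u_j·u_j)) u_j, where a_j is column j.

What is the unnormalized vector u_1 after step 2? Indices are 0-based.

u_1 = (-8/5, -4/5)

Step 1: u_0 = a_0 = (-1, 2).
Step 2: u_1 = a_1 − (2/5)·u_0 = (-8/5, -4/5).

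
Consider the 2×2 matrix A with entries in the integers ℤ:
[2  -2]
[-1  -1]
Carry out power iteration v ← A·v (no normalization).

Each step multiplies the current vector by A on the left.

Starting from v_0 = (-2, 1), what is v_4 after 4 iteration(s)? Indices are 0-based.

v_4 = (-94, 29)

v_0 = (-2, 1).
v_1 = A·v_0 = (-6, 1).
v_2 = A·v_1 = (-14, 5).
v_3 = A·v_2 = (-38, 9).
v_4 = A·v_3 = (-94, 29).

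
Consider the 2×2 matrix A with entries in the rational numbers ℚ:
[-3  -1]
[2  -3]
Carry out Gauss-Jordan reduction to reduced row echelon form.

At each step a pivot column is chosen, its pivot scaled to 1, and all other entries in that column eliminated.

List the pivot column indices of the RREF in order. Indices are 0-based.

pivot columns: 0, 1

pivot(0,0)=-3: scale R0 → (1, 1/3)
  clear (1,0): R1 −= (2)R0 → (0, -11/3)
pivot(1,1)=-11/3: scale R1 → (0, 1)
  clear (0,1): R0 −= (1/3)R1 → (1, 0)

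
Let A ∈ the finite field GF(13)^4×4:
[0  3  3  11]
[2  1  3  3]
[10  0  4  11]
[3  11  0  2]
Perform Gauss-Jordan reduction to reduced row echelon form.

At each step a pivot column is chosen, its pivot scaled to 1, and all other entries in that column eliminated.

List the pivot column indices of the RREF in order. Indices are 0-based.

step 1: exchange rows 0,1
step 1: normalize row 0 (÷2) = (1, 7, 8, 8)
  row 2: subtract 10×row0 = (0, 8, 2, 9)
  row 3: subtract 3×row0 = (0, 3, 2, 4)
step 2: normalize row 1 (÷3) = (0, 1, 1, 8)
  row 0: subtract 7×row1 = (1, 0, 1, 4)
  row 2: subtract 8×row1 = (0, 0, 7, 10)
  row 3: subtract 3×row1 = (0, 0, 12, 6)
step 3: normalize row 2 (÷7) = (0, 0, 1, 7)
  row 0: subtract 1×row2 = (1, 0, 0, 10)
  row 1: subtract 1×row2 = (0, 1, 0, 1)
  row 3: subtract 12×row2 = (0, 0, 0, 0)
skip col 3 (zero from row 3)

pivot columns: 0, 1, 2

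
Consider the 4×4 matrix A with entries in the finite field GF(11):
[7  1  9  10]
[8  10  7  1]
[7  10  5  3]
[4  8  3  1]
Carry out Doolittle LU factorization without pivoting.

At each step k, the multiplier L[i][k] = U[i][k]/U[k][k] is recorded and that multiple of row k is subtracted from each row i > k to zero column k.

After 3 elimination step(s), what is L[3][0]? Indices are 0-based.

k=0: U[0][0]=7
  eliminate (1,0): mult=9, new row 1: (0, 1, 3, 10); set L[1][0]=9
  eliminate (2,0): mult=1, new row 2: (0, 9, 7, 4); set L[2][0]=1
  eliminate (3,0): mult=10, new row 3: (0, 9, 1, 0); set L[3][0]=10
k=1: U[1][1]=1
  eliminate (2,1): mult=9, new row 2: (0, 0, 2, 2); set L[2][1]=9
  eliminate (3,1): mult=9, new row 3: (0, 0, 7, 9); set L[3][1]=9
k=2: U[2][2]=2
  eliminate (3,2): mult=9, new row 3: (0, 0, 0, 2); set L[3][2]=9

L[3][0] = 10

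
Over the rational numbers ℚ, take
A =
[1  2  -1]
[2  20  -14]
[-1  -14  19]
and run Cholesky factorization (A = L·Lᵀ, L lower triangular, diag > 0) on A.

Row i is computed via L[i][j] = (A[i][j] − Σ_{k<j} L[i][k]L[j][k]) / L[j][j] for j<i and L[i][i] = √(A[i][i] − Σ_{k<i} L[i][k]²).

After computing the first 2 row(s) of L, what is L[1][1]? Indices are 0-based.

Step 1: L[0][0] = √(1) = 1.
  L[1][0] = (2) / L[0][0] = 2.
Step 2: L[1][1] = √(16) = 4.

L[1][1] = 4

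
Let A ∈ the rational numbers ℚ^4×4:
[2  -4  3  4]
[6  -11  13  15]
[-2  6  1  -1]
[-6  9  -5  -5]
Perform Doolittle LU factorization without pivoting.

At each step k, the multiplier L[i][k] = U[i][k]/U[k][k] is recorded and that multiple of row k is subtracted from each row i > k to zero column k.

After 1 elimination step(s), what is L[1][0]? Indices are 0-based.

k=0: U[0][0]=2
  eliminate (1,0): mult=3, new row 1: (0, 1, 4, 3); set L[1][0]=3
  eliminate (2,0): mult=-1, new row 2: (0, 2, 4, 3); set L[2][0]=-1
  eliminate (3,0): mult=-3, new row 3: (0, -3, 4, 7); set L[3][0]=-3

L[1][0] = 3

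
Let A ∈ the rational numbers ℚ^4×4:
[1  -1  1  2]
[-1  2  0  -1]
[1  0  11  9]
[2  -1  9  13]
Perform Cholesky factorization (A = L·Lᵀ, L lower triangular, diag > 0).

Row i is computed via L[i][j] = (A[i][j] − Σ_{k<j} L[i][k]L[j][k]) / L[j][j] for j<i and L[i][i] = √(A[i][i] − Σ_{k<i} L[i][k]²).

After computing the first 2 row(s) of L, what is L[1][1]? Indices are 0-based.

L[1][1] = 1

Step 1: L[0][0] = √(1) = 1.
  L[1][0] = (-1) / L[0][0] = -1.
Step 2: L[1][1] = √(1) = 1.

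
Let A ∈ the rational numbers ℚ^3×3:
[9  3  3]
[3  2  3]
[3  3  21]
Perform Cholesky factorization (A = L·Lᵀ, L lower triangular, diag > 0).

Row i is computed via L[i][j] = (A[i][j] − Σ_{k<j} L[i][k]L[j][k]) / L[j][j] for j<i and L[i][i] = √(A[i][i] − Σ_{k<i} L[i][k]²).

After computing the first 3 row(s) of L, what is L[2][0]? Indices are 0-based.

Step 1: L[0][0] = √(9) = 3.
  L[1][0] = (3) / L[0][0] = 1.
Step 2: L[1][1] = √(1) = 1.
  L[2][0] = (3) / L[0][0] = 1.
  L[2][1] = (2) / L[1][1] = 2.
Step 3: L[2][2] = √(16) = 4.

L[2][0] = 1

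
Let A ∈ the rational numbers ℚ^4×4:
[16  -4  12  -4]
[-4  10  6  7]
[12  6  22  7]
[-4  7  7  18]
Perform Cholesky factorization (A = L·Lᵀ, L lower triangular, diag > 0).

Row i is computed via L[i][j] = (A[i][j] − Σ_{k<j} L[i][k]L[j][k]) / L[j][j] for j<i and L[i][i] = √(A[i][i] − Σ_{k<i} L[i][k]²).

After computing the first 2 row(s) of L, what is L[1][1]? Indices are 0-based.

Step 1: L[0][0] = √(16) = 4.
  L[1][0] = (-4) / L[0][0] = -1.
Step 2: L[1][1] = √(9) = 3.

L[1][1] = 3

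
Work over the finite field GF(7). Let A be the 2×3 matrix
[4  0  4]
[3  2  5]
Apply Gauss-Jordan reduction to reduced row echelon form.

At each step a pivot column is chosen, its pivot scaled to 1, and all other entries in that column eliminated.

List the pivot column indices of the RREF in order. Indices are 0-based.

pivot(0,0)=4: scale R0 → (1, 0, 1)
  clear (1,0): R1 −= (3)R0 → (0, 2, 2)
pivot(1,1)=2: scale R1 → (0, 1, 1)

pivot columns: 0, 1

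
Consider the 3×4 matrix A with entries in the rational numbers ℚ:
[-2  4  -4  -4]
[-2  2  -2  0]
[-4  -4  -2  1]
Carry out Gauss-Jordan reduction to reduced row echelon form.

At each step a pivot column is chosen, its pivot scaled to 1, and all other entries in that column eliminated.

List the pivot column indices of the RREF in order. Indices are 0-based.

pivot columns: 0, 1, 2

[1] R0 /= -2  ⇒  (1, -2, 2, 2)
     R1 -= -2·R0  ⇒  (0, -2, 2, 4)
     R2 -= -4·R0  ⇒  (0, -12, 6, 9)
[2] R1 /= -2  ⇒  (0, 1, -1, -2)
     R0 -= -2·R1  ⇒  (1, 0, 0, -2)
     R2 -= -12·R1  ⇒  (0, 0, -6, -15)
[3] R2 /= -6  ⇒  (0, 0, 1, 5/2)
     R1 -= -1·R2  ⇒  (0, 1, 0, 1/2)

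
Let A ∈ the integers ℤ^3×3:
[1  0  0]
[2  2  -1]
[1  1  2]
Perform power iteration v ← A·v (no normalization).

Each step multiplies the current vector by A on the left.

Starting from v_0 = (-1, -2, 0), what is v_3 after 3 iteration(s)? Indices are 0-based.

v_3 = (-1, -11, -38)

v_0 = (-1, -2, 0).
v_1 = A·v_0 = (-1, -6, -3).
v_2 = A·v_1 = (-1, -11, -13).
v_3 = A·v_2 = (-1, -11, -38).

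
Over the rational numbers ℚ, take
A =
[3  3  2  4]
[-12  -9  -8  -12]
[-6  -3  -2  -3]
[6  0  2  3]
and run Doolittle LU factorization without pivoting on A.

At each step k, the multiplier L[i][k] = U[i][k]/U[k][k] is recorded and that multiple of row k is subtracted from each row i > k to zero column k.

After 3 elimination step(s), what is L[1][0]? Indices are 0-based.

Step 1: pivot at (0,0) is 3.
  row1 ← row1 − (-4)·row0  ⇒  L[1][0]=-4, U row1=(0, 3, 0, 4)
  row2 ← row2 − (-2)·row0  ⇒  L[2][0]=-2, U row2=(0, 3, 2, 5)
  row3 ← row3 − (2)·row0  ⇒  L[3][0]=2, U row3=(0, -6, -2, -5)
Step 2: pivot at (1,1) is 3.
  row2 ← row2 − (1)·row1  ⇒  L[2][1]=1, U row2=(0, 0, 2, 1)
  row3 ← row3 − (-2)·row1  ⇒  L[3][1]=-2, U row3=(0, 0, -2, 3)
Step 3: pivot at (2,2) is 2.
  row3 ← row3 − (-1)·row2  ⇒  L[3][2]=-1, U row3=(0, 0, 0, 4)

L[1][0] = -4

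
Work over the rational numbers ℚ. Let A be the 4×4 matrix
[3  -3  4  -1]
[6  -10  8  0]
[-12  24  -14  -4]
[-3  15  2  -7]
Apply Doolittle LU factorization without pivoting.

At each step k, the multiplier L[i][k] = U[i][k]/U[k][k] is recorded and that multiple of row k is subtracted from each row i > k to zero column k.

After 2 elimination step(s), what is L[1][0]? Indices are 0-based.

Step 1: pivot at (0,0) is 3.
  row1 ← row1 − (2)·row0  ⇒  L[1][0]=2, U row1=(0, -4, 0, 2)
  row2 ← row2 − (-4)·row0  ⇒  L[2][0]=-4, U row2=(0, 12, 2, -8)
  row3 ← row3 − (-1)·row0  ⇒  L[3][0]=-1, U row3=(0, 12, 6, -8)
Step 2: pivot at (1,1) is -4.
  row2 ← row2 − (-3)·row1  ⇒  L[2][1]=-3, U row2=(0, 0, 2, -2)
  row3 ← row3 − (-3)·row1  ⇒  L[3][1]=-3, U row3=(0, 0, 6, -2)

L[1][0] = 2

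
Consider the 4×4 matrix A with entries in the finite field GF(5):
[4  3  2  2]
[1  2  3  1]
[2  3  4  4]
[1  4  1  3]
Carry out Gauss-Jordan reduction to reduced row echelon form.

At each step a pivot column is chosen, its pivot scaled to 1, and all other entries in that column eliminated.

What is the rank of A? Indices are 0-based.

rank = 4

pivot(0,0)=4: scale R0 → (1, 2, 3, 3)
  clear (1,0): R1 −= (1)R0 → (0, 0, 0, 3)
  clear (2,0): R2 −= (2)R0 → (0, 4, 3, 3)
  clear (3,0): R3 −= (1)R0 → (0, 2, 3, 0)
pivot(1,1): swap R1↔R2
pivot(1,1)=4: scale R1 → (0, 1, 2, 2)
  clear (0,1): R0 −= (2)R1 → (1, 0, 4, 4)
  clear (3,1): R3 −= (2)R1 → (0, 0, 4, 1)
pivot(2,2): swap R2↔R3
pivot(2,2)=4: scale R2 → (0, 0, 1, 4)
  clear (0,2): R0 −= (4)R2 → (1, 0, 0, 3)
  clear (1,2): R1 −= (2)R2 → (0, 1, 0, 4)
pivot(3,3)=3: scale R3 → (0, 0, 0, 1)
  clear (0,3): R0 −= (3)R3 → (1, 0, 0, 0)
  clear (1,3): R1 −= (4)R3 → (0, 1, 0, 0)
  clear (2,3): R2 −= (4)R3 → (0, 0, 1, 0)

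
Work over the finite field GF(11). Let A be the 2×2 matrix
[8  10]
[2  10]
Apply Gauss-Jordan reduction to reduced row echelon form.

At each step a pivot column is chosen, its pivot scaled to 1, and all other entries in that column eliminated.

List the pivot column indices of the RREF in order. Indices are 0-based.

pivot(0,0)=8: scale R0 → (1, 4)
  clear (1,0): R1 −= (2)R0 → (0, 2)
pivot(1,1)=2: scale R1 → (0, 1)
  clear (0,1): R0 −= (4)R1 → (1, 0)

pivot columns: 0, 1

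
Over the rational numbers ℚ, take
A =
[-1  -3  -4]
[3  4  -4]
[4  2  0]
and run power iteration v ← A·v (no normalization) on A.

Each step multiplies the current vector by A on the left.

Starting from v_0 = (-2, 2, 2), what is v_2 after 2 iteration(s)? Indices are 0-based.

v_2 = (46, -44, -60)

v_0 = (-2, 2, 2).
v_1 = A·v_0 = (-12, -6, -4).
v_2 = A·v_1 = (46, -44, -60).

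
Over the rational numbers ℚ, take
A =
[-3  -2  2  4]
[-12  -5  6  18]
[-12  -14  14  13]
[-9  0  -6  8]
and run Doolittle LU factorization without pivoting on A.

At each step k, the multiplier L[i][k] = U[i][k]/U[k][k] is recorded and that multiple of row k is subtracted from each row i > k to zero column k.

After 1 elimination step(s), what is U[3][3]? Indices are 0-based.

U[3][3] = -4

[col 0] pivot -3
  R1 -= 4*R0 → (0, 3, -2, 2)  (L[1][0] := 4)
  R2 -= 4*R0 → (0, -6, 6, -3)  (L[2][0] := 4)
  R3 -= 3*R0 → (0, 6, -12, -4)  (L[3][0] := 3)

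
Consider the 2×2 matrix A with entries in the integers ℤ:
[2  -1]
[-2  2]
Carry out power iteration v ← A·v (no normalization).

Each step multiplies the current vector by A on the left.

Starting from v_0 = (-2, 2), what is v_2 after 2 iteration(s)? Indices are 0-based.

v_0 = (-2, 2).
v_1 = A·v_0 = (-6, 8).
v_2 = A·v_1 = (-20, 28).

v_2 = (-20, 28)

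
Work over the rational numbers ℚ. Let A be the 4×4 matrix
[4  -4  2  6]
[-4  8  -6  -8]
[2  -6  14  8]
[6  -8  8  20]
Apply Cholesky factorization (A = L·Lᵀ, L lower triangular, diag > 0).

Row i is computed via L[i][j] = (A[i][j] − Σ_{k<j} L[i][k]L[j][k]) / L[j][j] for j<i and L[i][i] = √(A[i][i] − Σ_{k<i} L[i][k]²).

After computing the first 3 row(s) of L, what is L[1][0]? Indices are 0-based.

L[1][0] = -2

Step 1: L[0][0] = √(4) = 2.
  L[1][0] = (-4) / L[0][0] = -2.
Step 2: L[1][1] = √(4) = 2.
  L[2][0] = (2) / L[0][0] = 1.
  L[2][1] = (-4) / L[1][1] = -2.
Step 3: L[2][2] = √(9) = 3.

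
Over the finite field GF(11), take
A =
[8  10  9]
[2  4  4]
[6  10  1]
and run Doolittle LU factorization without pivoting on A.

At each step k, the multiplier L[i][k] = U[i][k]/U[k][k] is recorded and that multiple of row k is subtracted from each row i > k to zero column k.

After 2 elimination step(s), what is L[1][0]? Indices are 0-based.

k=0: U[0][0]=8
  eliminate (1,0): mult=3, new row 1: (0, 7, 10); set L[1][0]=3
  eliminate (2,0): mult=9, new row 2: (0, 8, 8); set L[2][0]=9
k=1: U[1][1]=7
  eliminate (2,1): mult=9, new row 2: (0, 0, 6); set L[2][1]=9

L[1][0] = 3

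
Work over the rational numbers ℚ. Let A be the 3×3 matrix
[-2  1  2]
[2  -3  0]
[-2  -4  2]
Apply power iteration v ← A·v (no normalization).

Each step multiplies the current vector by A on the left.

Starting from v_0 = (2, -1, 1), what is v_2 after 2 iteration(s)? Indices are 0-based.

v_0 = (2, -1, 1).
v_1 = A·v_0 = (-3, 7, 2).
v_2 = A·v_1 = (17, -27, -18).

v_2 = (17, -27, -18)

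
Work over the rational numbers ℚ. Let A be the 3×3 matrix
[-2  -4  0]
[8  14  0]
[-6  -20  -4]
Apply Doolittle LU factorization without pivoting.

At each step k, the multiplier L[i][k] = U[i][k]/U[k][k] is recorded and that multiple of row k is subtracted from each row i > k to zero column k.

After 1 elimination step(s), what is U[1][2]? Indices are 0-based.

U[1][2] = 0

[col 0] pivot -2
  R1 -= -4*R0 → (0, -2, 0)  (L[1][0] := -4)
  R2 -= 3*R0 → (0, -8, -4)  (L[2][0] := 3)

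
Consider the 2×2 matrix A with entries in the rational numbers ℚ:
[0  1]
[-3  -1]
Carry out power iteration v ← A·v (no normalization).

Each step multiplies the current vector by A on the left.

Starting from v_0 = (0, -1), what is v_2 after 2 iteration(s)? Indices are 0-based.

v_2 = (1, 2)

v_0 = (0, -1).
v_1 = A·v_0 = (-1, 1).
v_2 = A·v_1 = (1, 2).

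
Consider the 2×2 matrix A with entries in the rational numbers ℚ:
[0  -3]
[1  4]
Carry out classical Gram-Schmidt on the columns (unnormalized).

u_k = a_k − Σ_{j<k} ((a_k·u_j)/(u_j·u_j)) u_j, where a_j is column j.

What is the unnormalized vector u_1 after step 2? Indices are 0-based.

u_1 = (-3, 0)

Step 1: u_0 = a_0 = (0, 1).
Step 2: u_1 = a_1 − (4)·u_0 = (-3, 0).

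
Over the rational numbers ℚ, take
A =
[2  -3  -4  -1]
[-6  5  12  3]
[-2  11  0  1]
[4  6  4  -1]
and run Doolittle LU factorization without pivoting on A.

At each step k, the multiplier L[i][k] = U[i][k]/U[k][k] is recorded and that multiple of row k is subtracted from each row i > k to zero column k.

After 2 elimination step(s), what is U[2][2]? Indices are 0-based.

[col 0] pivot 2
  R1 -= -3*R0 → (0, -4, 0, 0)  (L[1][0] := -3)
  R2 -= -1*R0 → (0, 8, -4, 0)  (L[2][0] := -1)
  R3 -= 2*R0 → (0, 12, 12, 1)  (L[3][0] := 2)
[col 1] pivot -4
  R2 -= -2*R1 → (0, 0, -4, 0)  (L[2][1] := -2)
  R3 -= -3*R1 → (0, 0, 12, 1)  (L[3][1] := -3)

U[2][2] = -4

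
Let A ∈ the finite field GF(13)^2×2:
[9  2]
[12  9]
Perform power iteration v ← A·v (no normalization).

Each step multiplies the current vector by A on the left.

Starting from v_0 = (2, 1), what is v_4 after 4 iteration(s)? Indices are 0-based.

v_4 = (0, 9)

v_0 = (2, 1).
v_1 = A·v_0 = (7, 7).
v_2 = A·v_1 = (12, 4).
v_3 = A·v_2 = (12, 11).
v_4 = A·v_3 = (0, 9).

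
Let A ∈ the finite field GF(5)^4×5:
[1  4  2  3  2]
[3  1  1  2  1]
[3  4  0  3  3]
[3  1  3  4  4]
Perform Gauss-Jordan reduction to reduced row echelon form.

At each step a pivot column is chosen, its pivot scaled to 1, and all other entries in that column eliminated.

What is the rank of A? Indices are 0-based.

rank = 4

[1] R0 /= 1  ⇒  (1, 4, 2, 3, 2)
     R1 -= 3·R0  ⇒  (0, 4, 0, 3, 0)
     R2 -= 3·R0  ⇒  (0, 2, 4, 4, 2)
     R3 -= 3·R0  ⇒  (0, 4, 2, 0, 3)
[2] R1 /= 4  ⇒  (0, 1, 0, 2, 0)
     R0 -= 4·R1  ⇒  (1, 0, 2, 0, 2)
     R2 -= 2·R1  ⇒  (0, 0, 4, 0, 2)
     R3 -= 4·R1  ⇒  (0, 0, 2, 2, 3)
[3] R2 /= 4  ⇒  (0, 0, 1, 0, 3)
     R0 -= 2·R2  ⇒  (1, 0, 0, 0, 1)
     R3 -= 2·R2  ⇒  (0, 0, 0, 2, 2)
[4] R3 /= 2  ⇒  (0, 0, 0, 1, 1)
     R1 -= 2·R3  ⇒  (0, 1, 0, 0, 3)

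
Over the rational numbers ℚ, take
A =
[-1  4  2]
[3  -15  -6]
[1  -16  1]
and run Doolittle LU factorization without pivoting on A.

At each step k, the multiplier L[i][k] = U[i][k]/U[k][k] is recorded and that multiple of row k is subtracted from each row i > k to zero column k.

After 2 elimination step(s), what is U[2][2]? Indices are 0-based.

[col 0] pivot -1
  R1 -= -3*R0 → (0, -3, 0)  (L[1][0] := -3)
  R2 -= -1*R0 → (0, -12, 3)  (L[2][0] := -1)
[col 1] pivot -3
  R2 -= 4*R1 → (0, 0, 3)  (L[2][1] := 4)

U[2][2] = 3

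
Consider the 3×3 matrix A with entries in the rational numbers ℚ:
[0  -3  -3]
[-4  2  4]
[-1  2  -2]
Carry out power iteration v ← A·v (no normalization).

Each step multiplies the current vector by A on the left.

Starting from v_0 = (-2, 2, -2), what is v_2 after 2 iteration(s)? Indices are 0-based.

v_0 = (-2, 2, -2).
v_1 = A·v_0 = (0, 4, 10).
v_2 = A·v_1 = (-42, 48, -12).

v_2 = (-42, 48, -12)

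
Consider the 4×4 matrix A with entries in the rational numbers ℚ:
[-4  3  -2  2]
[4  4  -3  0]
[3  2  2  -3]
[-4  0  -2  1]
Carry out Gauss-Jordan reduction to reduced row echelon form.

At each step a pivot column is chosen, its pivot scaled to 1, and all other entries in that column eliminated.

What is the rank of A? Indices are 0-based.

rank = 4

step 1: normalize row 0 (÷-4) = (1, -3/4, 1/2, -1/2)
  row 1: subtract 4×row0 = (0, 7, -5, 2)
  row 2: subtract 3×row0 = (0, 17/4, 1/2, -3/2)
  row 3: subtract -4×row0 = (0, -3, 0, -1)
step 2: normalize row 1 (÷7) = (0, 1, -5/7, 2/7)
  row 0: subtract -3/4×row1 = (1, 0, -1/28, -2/7)
  row 2: subtract 17/4×row1 = (0, 0, 99/28, -19/7)
  row 3: subtract -3×row1 = (0, 0, -15/7, -1/7)
step 3: normalize row 2 (÷99/28) = (0, 0, 1, -76/99)
  row 0: subtract -1/28×row2 = (1, 0, 0, -31/99)
  row 1: subtract -5/7×row2 = (0, 1, 0, -26/99)
  row 3: subtract -15/7×row2 = (0, 0, 0, -59/33)
step 4: normalize row 3 (÷-59/33) = (0, 0, 0, 1)
  row 0: subtract -31/99×row3 = (1, 0, 0, 0)
  row 1: subtract -26/99×row3 = (0, 1, 0, 0)
  row 2: subtract -76/99×row3 = (0, 0, 1, 0)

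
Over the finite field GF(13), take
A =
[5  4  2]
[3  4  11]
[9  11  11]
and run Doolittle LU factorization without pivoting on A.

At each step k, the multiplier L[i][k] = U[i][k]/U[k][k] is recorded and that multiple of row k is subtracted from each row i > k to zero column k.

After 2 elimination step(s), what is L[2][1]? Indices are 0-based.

L[2][1] = 4

Step 1: pivot at (0,0) is 5.
  row1 ← row1 − (11)·row0  ⇒  L[1][0]=11, U row1=(0, 12, 2)
  row2 ← row2 − (7)·row0  ⇒  L[2][0]=7, U row2=(0, 9, 10)
Step 2: pivot at (1,1) is 12.
  row2 ← row2 − (4)·row1  ⇒  L[2][1]=4, U row2=(0, 0, 2)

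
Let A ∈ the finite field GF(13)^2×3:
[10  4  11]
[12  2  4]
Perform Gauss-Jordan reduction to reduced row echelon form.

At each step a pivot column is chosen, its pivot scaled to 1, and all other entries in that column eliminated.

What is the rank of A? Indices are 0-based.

[1] R0 /= 10  ⇒  (1, 3, 5)
     R1 -= 12·R0  ⇒  (0, 5, 9)
[2] R1 /= 5  ⇒  (0, 1, 7)
     R0 -= 3·R1  ⇒  (1, 0, 10)

rank = 2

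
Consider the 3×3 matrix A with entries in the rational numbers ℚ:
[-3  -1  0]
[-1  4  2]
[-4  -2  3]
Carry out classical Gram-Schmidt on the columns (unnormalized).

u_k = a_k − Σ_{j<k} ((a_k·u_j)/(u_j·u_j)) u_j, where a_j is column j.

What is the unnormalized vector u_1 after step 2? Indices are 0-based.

u_1 = (-5/26, 111/26, -12/13)

Step 1: u_0 = a_0 = (-3, -1, -4).
Step 2: u_1 = a_1 − (7/26)·u_0 = (-5/26, 111/26, -12/13).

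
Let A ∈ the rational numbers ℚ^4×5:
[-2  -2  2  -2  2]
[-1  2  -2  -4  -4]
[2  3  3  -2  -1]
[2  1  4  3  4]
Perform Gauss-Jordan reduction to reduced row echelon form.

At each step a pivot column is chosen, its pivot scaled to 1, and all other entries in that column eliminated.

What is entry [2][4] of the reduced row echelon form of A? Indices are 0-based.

M[2][4] = 13/15

[1] R0 /= -2  ⇒  (1, 1, -1, 1, -1)
     R1 -= -1·R0  ⇒  (0, 3, -3, -3, -5)
     R2 -= 2·R0  ⇒  (0, 1, 5, -4, 1)
     R3 -= 2·R0  ⇒  (0, -1, 6, 1, 6)
[2] R1 /= 3  ⇒  (0, 1, -1, -1, -5/3)
     R0 -= 1·R1  ⇒  (1, 0, 0, 2, 2/3)
     R2 -= 1·R1  ⇒  (0, 0, 6, -3, 8/3)
     R3 -= -1·R1  ⇒  (0, 0, 5, 0, 13/3)
[3] R2 /= 6  ⇒  (0, 0, 1, -1/2, 4/9)
     R1 -= -1·R2  ⇒  (0, 1, 0, -3/2, -11/9)
     R3 -= 5·R2  ⇒  (0, 0, 0, 5/2, 19/9)
[4] R3 /= 5/2  ⇒  (0, 0, 0, 1, 38/45)
     R0 -= 2·R3  ⇒  (1, 0, 0, 0, -46/45)
     R1 -= -3/2·R3  ⇒  (0, 1, 0, 0, 2/45)
     R2 -= -1/2·R3  ⇒  (0, 0, 1, 0, 13/15)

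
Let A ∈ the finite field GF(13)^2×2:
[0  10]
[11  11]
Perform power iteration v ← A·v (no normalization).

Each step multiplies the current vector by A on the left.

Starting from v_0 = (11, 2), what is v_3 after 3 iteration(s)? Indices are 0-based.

v_0 = (11, 2).
v_1 = A·v_0 = (7, 0).
v_2 = A·v_1 = (0, 12).
v_3 = A·v_2 = (3, 2).

v_3 = (3, 2)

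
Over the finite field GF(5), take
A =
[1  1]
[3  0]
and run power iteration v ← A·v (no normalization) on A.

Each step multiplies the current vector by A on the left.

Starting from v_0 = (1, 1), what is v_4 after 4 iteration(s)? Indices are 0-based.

v_4 = (1, 3)

v_0 = (1, 1).
v_1 = A·v_0 = (2, 3).
v_2 = A·v_1 = (0, 1).
v_3 = A·v_2 = (1, 0).
v_4 = A·v_3 = (1, 3).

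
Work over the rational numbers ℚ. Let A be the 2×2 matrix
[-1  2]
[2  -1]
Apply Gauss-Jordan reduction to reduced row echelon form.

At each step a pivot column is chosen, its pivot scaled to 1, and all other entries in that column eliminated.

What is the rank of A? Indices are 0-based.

rank = 2

[1] R0 /= -1  ⇒  (1, -2)
     R1 -= 2·R0  ⇒  (0, 3)
[2] R1 /= 3  ⇒  (0, 1)
     R0 -= -2·R1  ⇒  (1, 0)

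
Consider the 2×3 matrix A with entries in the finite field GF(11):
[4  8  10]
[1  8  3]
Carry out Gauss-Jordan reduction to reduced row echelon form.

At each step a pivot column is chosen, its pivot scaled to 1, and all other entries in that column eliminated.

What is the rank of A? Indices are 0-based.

rank = 2

step 1: normalize row 0 (÷4) = (1, 2, 8)
  row 1: subtract 1×row0 = (0, 6, 6)
step 2: normalize row 1 (÷6) = (0, 1, 1)
  row 0: subtract 2×row1 = (1, 0, 6)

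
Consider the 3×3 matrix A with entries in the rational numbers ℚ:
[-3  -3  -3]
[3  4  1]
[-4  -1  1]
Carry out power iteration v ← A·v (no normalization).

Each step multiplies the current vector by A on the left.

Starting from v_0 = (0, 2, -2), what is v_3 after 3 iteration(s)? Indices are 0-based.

v_0 = (0, 2, -2).
v_1 = A·v_0 = (0, 6, -4).
v_2 = A·v_1 = (-6, 20, -10).
v_3 = A·v_2 = (-12, 52, -6).

v_3 = (-12, 52, -6)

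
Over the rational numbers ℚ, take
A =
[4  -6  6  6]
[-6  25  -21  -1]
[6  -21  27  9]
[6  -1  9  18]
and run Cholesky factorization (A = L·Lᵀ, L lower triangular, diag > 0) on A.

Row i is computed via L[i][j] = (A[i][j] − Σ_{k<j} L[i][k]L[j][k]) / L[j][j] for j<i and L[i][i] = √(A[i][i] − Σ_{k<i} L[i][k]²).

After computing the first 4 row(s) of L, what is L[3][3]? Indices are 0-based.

Step 1: L[0][0] = √(4) = 2.
  L[1][0] = (-6) / L[0][0] = -3.
Step 2: L[1][1] = √(16) = 4.
  L[2][0] = (6) / L[0][0] = 3.
  L[2][1] = (-12) / L[1][1] = -3.
Step 3: L[2][2] = √(9) = 3.
  L[3][0] = (6) / L[0][0] = 3.
  L[3][1] = (8) / L[1][1] = 2.
  L[3][2] = (6) / L[2][2] = 2.
Step 4: L[3][3] = √(1) = 1.

L[3][3] = 1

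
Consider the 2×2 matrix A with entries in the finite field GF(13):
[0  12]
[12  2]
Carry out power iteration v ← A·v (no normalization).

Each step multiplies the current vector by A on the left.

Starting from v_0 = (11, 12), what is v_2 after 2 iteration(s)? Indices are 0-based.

v_2 = (0, 12)

v_0 = (11, 12).
v_1 = A·v_0 = (1, 0).
v_2 = A·v_1 = (0, 12).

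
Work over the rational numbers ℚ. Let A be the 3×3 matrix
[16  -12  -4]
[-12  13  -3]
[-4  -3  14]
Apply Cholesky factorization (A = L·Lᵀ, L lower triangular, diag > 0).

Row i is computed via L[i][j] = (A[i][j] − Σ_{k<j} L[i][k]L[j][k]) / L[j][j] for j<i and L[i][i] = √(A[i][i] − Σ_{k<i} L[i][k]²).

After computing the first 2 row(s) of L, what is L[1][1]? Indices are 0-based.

Step 1: L[0][0] = √(16) = 4.
  L[1][0] = (-12) / L[0][0] = -3.
Step 2: L[1][1] = √(4) = 2.

L[1][1] = 2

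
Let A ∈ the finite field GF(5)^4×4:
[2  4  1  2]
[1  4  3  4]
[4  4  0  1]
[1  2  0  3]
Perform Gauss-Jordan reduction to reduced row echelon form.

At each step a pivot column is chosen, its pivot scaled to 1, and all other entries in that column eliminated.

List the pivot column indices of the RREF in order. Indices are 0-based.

pivot(0,0)=2: scale R0 → (1, 2, 3, 1)
  clear (1,0): R1 −= (1)R0 → (0, 2, 0, 3)
  clear (2,0): R2 −= (4)R0 → (0, 1, 3, 2)
  clear (3,0): R3 −= (1)R0 → (0, 0, 2, 2)
pivot(1,1)=2: scale R1 → (0, 1, 0, 4)
  clear (0,1): R0 −= (2)R1 → (1, 0, 3, 3)
  clear (2,1): R2 −= (1)R1 → (0, 0, 3, 3)
pivot(2,2)=3: scale R2 → (0, 0, 1, 1)
  clear (0,2): R0 −= (3)R2 → (1, 0, 0, 0)
  clear (3,2): R3 −= (2)R2 → (0, 0, 0, 0)
col 3: no nonzero at/below row 3; advance.

pivot columns: 0, 1, 2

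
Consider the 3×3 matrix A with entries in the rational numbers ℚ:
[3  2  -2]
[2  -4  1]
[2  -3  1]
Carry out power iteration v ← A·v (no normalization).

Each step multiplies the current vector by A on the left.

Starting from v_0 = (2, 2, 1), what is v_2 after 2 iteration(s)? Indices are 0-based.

v_0 = (2, 2, 1).
v_1 = A·v_0 = (8, -3, -1).
v_2 = A·v_1 = (20, 27, 24).

v_2 = (20, 27, 24)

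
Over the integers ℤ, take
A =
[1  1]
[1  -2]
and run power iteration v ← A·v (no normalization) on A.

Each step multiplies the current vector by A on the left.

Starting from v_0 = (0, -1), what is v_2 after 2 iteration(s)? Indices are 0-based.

v_2 = (1, -5)

v_0 = (0, -1).
v_1 = A·v_0 = (-1, 2).
v_2 = A·v_1 = (1, -5).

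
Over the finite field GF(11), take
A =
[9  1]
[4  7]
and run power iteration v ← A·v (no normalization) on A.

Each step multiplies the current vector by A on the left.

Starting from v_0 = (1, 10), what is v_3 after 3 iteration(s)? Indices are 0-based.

v_0 = (1, 10).
v_1 = A·v_0 = (8, 8).
v_2 = A·v_1 = (3, 0).
v_3 = A·v_2 = (5, 1).

v_3 = (5, 1)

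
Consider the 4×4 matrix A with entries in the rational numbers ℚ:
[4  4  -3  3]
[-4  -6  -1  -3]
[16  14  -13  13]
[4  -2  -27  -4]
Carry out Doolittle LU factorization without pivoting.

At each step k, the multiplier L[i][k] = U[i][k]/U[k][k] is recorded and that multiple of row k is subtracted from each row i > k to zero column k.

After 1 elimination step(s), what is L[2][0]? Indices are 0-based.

L[2][0] = 4

Step 1: pivot at (0,0) is 4.
  row1 ← row1 − (-1)·row0  ⇒  L[1][0]=-1, U row1=(0, -2, -4, 0)
  row2 ← row2 − (4)·row0  ⇒  L[2][0]=4, U row2=(0, -2, -1, 1)
  row3 ← row3 − (1)·row0  ⇒  L[3][0]=1, U row3=(0, -6, -24, -7)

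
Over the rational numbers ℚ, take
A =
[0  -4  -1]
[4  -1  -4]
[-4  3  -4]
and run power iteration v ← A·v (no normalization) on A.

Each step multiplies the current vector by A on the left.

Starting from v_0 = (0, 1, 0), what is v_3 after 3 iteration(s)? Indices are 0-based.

v_3 = (107, 27, -89)

v_0 = (0, 1, 0).
v_1 = A·v_0 = (-4, -1, 3).
v_2 = A·v_1 = (1, -27, 1).
v_3 = A·v_2 = (107, 27, -89).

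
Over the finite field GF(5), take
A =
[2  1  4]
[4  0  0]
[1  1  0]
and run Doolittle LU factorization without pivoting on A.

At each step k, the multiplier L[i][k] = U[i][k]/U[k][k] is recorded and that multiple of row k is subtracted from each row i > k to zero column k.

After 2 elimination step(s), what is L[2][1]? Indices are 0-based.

L[2][1] = 1

Step 1: pivot at (0,0) is 2.
  row1 ← row1 − (2)·row0  ⇒  L[1][0]=2, U row1=(0, 3, 2)
  row2 ← row2 − (3)·row0  ⇒  L[2][0]=3, U row2=(0, 3, 3)
Step 2: pivot at (1,1) is 3.
  row2 ← row2 − (1)·row1  ⇒  L[2][1]=1, U row2=(0, 0, 1)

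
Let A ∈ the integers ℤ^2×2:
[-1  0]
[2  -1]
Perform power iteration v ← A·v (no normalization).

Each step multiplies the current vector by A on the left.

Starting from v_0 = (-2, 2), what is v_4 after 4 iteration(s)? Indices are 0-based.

v_0 = (-2, 2).
v_1 = A·v_0 = (2, -6).
v_2 = A·v_1 = (-2, 10).
v_3 = A·v_2 = (2, -14).
v_4 = A·v_3 = (-2, 18).

v_4 = (-2, 18)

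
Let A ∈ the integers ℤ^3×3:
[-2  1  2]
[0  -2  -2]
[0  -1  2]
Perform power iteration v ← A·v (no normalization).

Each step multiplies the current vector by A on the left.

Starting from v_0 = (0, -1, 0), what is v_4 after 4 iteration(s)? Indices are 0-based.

v_4 = (60, -36, 0)

v_0 = (0, -1, 0).
v_1 = A·v_0 = (-1, 2, 1).
v_2 = A·v_1 = (6, -6, 0).
v_3 = A·v_2 = (-18, 12, 6).
v_4 = A·v_3 = (60, -36, 0).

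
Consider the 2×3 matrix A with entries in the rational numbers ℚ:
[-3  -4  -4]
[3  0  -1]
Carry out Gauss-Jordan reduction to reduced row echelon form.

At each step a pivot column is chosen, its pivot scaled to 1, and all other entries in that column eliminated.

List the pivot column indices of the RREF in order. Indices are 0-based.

pivot(0,0)=-3: scale R0 → (1, 4/3, 4/3)
  clear (1,0): R1 −= (3)R0 → (0, -4, -5)
pivot(1,1)=-4: scale R1 → (0, 1, 5/4)
  clear (0,1): R0 −= (4/3)R1 → (1, 0, -1/3)

pivot columns: 0, 1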